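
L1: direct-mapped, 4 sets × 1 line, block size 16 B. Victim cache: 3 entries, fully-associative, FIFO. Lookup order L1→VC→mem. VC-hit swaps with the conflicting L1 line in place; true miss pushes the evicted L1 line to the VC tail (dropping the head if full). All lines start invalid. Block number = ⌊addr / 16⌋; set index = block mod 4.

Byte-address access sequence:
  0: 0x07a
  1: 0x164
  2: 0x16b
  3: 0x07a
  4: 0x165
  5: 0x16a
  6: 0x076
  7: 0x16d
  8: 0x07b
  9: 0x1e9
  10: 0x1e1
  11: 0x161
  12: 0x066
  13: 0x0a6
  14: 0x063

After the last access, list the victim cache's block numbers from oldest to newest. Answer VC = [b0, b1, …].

VC = [30, 22, 10]

#0 0x7a→b7/s3 MISS; vc=[]
#1 0x164→b22/s2 MISS; vc=[]
#2 0x16b→b22/s2 L1-HIT; vc=[]
#3 0x7a→b7/s3 L1-HIT; vc=[]
#4 0x165→b22/s2 L1-HIT; vc=[]
#5 0x16a→b22/s2 L1-HIT; vc=[]
#6 0x76→b7/s3 L1-HIT; vc=[]
#7 0x16d→b22/s2 L1-HIT; vc=[]
#8 0x7b→b7/s3 L1-HIT; vc=[]
#9 0x1e9→b30/s2 MISS; vc=[22]
#10 0x1e1→b30/s2 L1-HIT; vc=[22]
#11 0x161→b22/s2 VC-HIT; vc=[30]
#12 0x66→b6/s2 MISS; vc=[30,22]
#13 0xa6→b10/s2 MISS; vc=[30,22,6]
#14 0x63→b6/s2 VC-HIT; vc=[30,22,10]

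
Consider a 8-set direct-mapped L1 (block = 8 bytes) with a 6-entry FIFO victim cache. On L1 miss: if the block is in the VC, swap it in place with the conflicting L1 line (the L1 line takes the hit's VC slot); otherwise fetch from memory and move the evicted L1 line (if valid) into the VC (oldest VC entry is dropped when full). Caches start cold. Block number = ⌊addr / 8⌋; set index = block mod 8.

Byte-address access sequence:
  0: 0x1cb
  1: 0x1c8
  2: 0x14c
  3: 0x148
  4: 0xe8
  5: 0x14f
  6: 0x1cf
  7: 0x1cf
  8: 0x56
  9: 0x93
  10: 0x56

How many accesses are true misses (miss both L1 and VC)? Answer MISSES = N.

0: 0x1cb (blk 57, set 1) → MISS  vc=[]
1: 0x1c8 (blk 57, set 1) → L1-HIT  vc=[]
2: 0x14c (blk 41, set 1) → MISS  vc=[57]
3: 0x148 (blk 41, set 1) → L1-HIT  vc=[57]
4: 0xe8 (blk 29, set 5) → MISS  vc=[57]
5: 0x14f (blk 41, set 1) → L1-HIT  vc=[57]
6: 0x1cf (blk 57, set 1) → VC-HIT  vc=[41]
7: 0x1cf (blk 57, set 1) → L1-HIT  vc=[41]
8: 0x56 (blk 10, set 2) → MISS  vc=[41]
9: 0x93 (blk 18, set 2) → MISS  vc=[41, 10]
10: 0x56 (blk 10, set 2) → VC-HIT  vc=[41, 18]

MISSES = 5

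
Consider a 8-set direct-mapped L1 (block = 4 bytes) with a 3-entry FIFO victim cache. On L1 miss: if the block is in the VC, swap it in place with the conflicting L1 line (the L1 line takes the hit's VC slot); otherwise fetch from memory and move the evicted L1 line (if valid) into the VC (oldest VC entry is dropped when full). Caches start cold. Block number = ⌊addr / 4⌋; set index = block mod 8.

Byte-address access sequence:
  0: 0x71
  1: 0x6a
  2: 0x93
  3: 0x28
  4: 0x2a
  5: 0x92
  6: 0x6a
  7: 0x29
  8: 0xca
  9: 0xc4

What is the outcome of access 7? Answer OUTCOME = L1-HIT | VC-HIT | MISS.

#0 0x71→b28/s4 MISS; vc=[]
#1 0x6a→b26/s2 MISS; vc=[]
#2 0x93→b36/s4 MISS; vc=[28]
#3 0x28→b10/s2 MISS; vc=[28,26]
#4 0x2a→b10/s2 L1-HIT; vc=[28,26]
#5 0x92→b36/s4 L1-HIT; vc=[28,26]
#6 0x6a→b26/s2 VC-HIT; vc=[28,10]
#7 0x29→b10/s2 VC-HIT; vc=[28,26]
#8 0xca→b50/s2 MISS; vc=[28,26,10]
#9 0xc4→b49/s1 MISS; vc=[28,26,10]

OUTCOME = VC-HIT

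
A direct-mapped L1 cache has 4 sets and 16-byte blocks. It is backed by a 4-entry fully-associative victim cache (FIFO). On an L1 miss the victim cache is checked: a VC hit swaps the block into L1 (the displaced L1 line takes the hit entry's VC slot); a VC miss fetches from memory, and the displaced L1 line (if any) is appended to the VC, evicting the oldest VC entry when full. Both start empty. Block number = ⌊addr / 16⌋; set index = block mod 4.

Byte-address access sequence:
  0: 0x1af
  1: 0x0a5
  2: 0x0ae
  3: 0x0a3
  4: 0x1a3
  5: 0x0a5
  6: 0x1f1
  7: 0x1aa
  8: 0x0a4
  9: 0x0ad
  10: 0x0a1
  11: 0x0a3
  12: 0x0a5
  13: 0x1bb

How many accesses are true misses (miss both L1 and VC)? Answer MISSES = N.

MISSES = 4

0: 0x1af (blk 26, set 2) → MISS  vc=[]
1: 0xa5 (blk 10, set 2) → MISS  vc=[26]
2: 0xae (blk 10, set 2) → L1-HIT  vc=[26]
3: 0xa3 (blk 10, set 2) → L1-HIT  vc=[26]
4: 0x1a3 (blk 26, set 2) → VC-HIT  vc=[10]
5: 0xa5 (blk 10, set 2) → VC-HIT  vc=[26]
6: 0x1f1 (blk 31, set 3) → MISS  vc=[26]
7: 0x1aa (blk 26, set 2) → VC-HIT  vc=[10]
8: 0xa4 (blk 10, set 2) → VC-HIT  vc=[26]
9: 0xad (blk 10, set 2) → L1-HIT  vc=[26]
10: 0xa1 (blk 10, set 2) → L1-HIT  vc=[26]
11: 0xa3 (blk 10, set 2) → L1-HIT  vc=[26]
12: 0xa5 (blk 10, set 2) → L1-HIT  vc=[26]
13: 0x1bb (blk 27, set 3) → MISS  vc=[26, 31]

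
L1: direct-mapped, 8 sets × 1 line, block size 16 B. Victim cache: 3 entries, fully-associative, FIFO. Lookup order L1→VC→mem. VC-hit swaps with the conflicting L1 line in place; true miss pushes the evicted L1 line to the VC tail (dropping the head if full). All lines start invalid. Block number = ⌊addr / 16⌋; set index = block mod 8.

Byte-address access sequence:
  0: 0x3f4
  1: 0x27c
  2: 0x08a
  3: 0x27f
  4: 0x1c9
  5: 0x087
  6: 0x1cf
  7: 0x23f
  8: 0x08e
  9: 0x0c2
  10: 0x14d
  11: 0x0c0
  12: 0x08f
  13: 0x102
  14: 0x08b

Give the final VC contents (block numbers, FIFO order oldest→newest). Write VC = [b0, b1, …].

VC = [28, 20, 16]

  [0] addr=0x3f4 blk=63 s=7: MISS | VC []
  [1] addr=0x27c blk=39 s=7: MISS | VC [63]
  [2] addr=0x8a blk=8 s=0: MISS | VC [63]
  [3] addr=0x27f blk=39 s=7: L1-HIT | VC [63]
  [4] addr=0x1c9 blk=28 s=4: MISS | VC [63]
  [5] addr=0x87 blk=8 s=0: L1-HIT | VC [63]
  [6] addr=0x1cf blk=28 s=4: L1-HIT | VC [63]
  [7] addr=0x23f blk=35 s=3: MISS | VC [63]
  [8] addr=0x8e blk=8 s=0: L1-HIT | VC [63]
  [9] addr=0xc2 blk=12 s=4: MISS | VC [63, 28]
  [10] addr=0x14d blk=20 s=4: MISS | VC [63, 28, 12]
  [11] addr=0xc0 blk=12 s=4: VC-HIT | VC [63, 28, 20]
  [12] addr=0x8f blk=8 s=0: L1-HIT | VC [63, 28, 20]
  [13] addr=0x102 blk=16 s=0: MISS | VC [28, 20, 8]
  [14] addr=0x8b blk=8 s=0: VC-HIT | VC [28, 20, 16]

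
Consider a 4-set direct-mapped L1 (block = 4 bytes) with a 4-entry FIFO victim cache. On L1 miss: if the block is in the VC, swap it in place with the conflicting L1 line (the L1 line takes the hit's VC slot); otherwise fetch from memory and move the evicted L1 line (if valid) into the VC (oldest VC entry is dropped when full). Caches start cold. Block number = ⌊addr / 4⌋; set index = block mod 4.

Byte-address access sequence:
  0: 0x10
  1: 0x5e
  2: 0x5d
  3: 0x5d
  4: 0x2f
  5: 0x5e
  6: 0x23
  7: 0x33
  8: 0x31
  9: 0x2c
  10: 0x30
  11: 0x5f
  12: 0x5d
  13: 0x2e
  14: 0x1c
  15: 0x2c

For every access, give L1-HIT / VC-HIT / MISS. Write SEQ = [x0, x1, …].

SEQ = [MISS, MISS, L1-HIT, L1-HIT, MISS, VC-HIT, MISS, MISS, L1-HIT, VC-HIT, L1-HIT, VC-HIT, L1-HIT, VC-HIT, MISS, VC-HIT]

  [0] addr=0x10 blk=4 s=0: MISS | VC []
  [1] addr=0x5e blk=23 s=3: MISS | VC []
  [2] addr=0x5d blk=23 s=3: L1-HIT | VC []
  [3] addr=0x5d blk=23 s=3: L1-HIT | VC []
  [4] addr=0x2f blk=11 s=3: MISS | VC [23]
  [5] addr=0x5e blk=23 s=3: VC-HIT | VC [11]
  [6] addr=0x23 blk=8 s=0: MISS | VC [11, 4]
  [7] addr=0x33 blk=12 s=0: MISS | VC [11, 4, 8]
  [8] addr=0x31 blk=12 s=0: L1-HIT | VC [11, 4, 8]
  [9] addr=0x2c blk=11 s=3: VC-HIT | VC [23, 4, 8]
  [10] addr=0x30 blk=12 s=0: L1-HIT | VC [23, 4, 8]
  [11] addr=0x5f blk=23 s=3: VC-HIT | VC [11, 4, 8]
  [12] addr=0x5d blk=23 s=3: L1-HIT | VC [11, 4, 8]
  [13] addr=0x2e blk=11 s=3: VC-HIT | VC [23, 4, 8]
  [14] addr=0x1c blk=7 s=3: MISS | VC [23, 4, 8, 11]
  [15] addr=0x2c blk=11 s=3: VC-HIT | VC [23, 4, 8, 7]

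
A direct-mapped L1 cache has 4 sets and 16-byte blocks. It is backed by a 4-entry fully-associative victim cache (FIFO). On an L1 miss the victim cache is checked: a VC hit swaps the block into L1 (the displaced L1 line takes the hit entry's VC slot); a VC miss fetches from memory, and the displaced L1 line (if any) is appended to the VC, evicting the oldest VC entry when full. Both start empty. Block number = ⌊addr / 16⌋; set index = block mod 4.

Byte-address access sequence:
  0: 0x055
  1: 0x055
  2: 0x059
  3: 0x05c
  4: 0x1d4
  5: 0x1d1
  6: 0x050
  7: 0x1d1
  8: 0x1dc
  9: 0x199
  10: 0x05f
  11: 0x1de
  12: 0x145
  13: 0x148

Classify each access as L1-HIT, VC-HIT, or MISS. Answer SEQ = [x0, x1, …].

SEQ = [MISS, L1-HIT, L1-HIT, L1-HIT, MISS, L1-HIT, VC-HIT, VC-HIT, L1-HIT, MISS, VC-HIT, VC-HIT, MISS, L1-HIT]

0: 0x55 (blk 5, set 1) → MISS  vc=[]
1: 0x55 (blk 5, set 1) → L1-HIT  vc=[]
2: 0x59 (blk 5, set 1) → L1-HIT  vc=[]
3: 0x5c (blk 5, set 1) → L1-HIT  vc=[]
4: 0x1d4 (blk 29, set 1) → MISS  vc=[5]
5: 0x1d1 (blk 29, set 1) → L1-HIT  vc=[5]
6: 0x50 (blk 5, set 1) → VC-HIT  vc=[29]
7: 0x1d1 (blk 29, set 1) → VC-HIT  vc=[5]
8: 0x1dc (blk 29, set 1) → L1-HIT  vc=[5]
9: 0x199 (blk 25, set 1) → MISS  vc=[5, 29]
10: 0x5f (blk 5, set 1) → VC-HIT  vc=[25, 29]
11: 0x1de (blk 29, set 1) → VC-HIT  vc=[25, 5]
12: 0x145 (blk 20, set 0) → MISS  vc=[25, 5]
13: 0x148 (blk 20, set 0) → L1-HIT  vc=[25, 5]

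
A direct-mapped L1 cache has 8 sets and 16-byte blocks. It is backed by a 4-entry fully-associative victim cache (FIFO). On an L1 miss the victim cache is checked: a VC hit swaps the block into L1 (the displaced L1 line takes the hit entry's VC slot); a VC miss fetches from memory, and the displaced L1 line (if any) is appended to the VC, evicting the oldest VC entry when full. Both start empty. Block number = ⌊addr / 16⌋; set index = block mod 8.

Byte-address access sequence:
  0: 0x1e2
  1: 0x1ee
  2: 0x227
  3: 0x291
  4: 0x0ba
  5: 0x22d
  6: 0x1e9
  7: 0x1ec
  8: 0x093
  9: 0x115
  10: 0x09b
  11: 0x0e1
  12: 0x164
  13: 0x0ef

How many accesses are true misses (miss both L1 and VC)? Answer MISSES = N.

  [0] addr=0x1e2 blk=30 s=6: MISS | VC []
  [1] addr=0x1ee blk=30 s=6: L1-HIT | VC []
  [2] addr=0x227 blk=34 s=2: MISS | VC []
  [3] addr=0x291 blk=41 s=1: MISS | VC []
  [4] addr=0xba blk=11 s=3: MISS | VC []
  [5] addr=0x22d blk=34 s=2: L1-HIT | VC []
  [6] addr=0x1e9 blk=30 s=6: L1-HIT | VC []
  [7] addr=0x1ec blk=30 s=6: L1-HIT | VC []
  [8] addr=0x93 blk=9 s=1: MISS | VC [41]
  [9] addr=0x115 blk=17 s=1: MISS | VC [41, 9]
  [10] addr=0x9b blk=9 s=1: VC-HIT | VC [41, 17]
  [11] addr=0xe1 blk=14 s=6: MISS | VC [41, 17, 30]
  [12] addr=0x164 blk=22 s=6: MISS | VC [41, 17, 30, 14]
  [13] addr=0xef blk=14 s=6: VC-HIT | VC [41, 17, 30, 22]

MISSES = 8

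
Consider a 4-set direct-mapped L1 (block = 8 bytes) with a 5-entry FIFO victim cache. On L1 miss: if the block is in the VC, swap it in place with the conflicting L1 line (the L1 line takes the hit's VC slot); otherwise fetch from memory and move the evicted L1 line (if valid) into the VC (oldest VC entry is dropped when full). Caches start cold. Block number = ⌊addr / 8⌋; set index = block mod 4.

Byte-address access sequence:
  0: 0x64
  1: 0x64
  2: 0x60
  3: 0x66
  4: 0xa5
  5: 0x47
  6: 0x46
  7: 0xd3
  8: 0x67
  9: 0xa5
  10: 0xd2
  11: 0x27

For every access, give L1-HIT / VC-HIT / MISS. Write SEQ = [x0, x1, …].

SEQ = [MISS, L1-HIT, L1-HIT, L1-HIT, MISS, MISS, L1-HIT, MISS, VC-HIT, VC-HIT, L1-HIT, MISS]

#0 0x64→b12/s0 MISS; vc=[]
#1 0x64→b12/s0 L1-HIT; vc=[]
#2 0x60→b12/s0 L1-HIT; vc=[]
#3 0x66→b12/s0 L1-HIT; vc=[]
#4 0xa5→b20/s0 MISS; vc=[12]
#5 0x47→b8/s0 MISS; vc=[12,20]
#6 0x46→b8/s0 L1-HIT; vc=[12,20]
#7 0xd3→b26/s2 MISS; vc=[12,20]
#8 0x67→b12/s0 VC-HIT; vc=[8,20]
#9 0xa5→b20/s0 VC-HIT; vc=[8,12]
#10 0xd2→b26/s2 L1-HIT; vc=[8,12]
#11 0x27→b4/s0 MISS; vc=[8,12,20]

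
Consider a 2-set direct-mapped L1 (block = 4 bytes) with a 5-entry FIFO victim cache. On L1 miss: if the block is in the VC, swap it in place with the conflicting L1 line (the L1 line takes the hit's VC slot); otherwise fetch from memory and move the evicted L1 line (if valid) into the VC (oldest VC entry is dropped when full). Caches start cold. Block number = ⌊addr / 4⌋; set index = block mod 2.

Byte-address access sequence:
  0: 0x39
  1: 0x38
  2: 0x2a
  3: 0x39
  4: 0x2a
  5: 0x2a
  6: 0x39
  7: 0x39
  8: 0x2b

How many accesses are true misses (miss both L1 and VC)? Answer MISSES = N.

#0 0x39→b14/s0 MISS; vc=[]
#1 0x38→b14/s0 L1-HIT; vc=[]
#2 0x2a→b10/s0 MISS; vc=[14]
#3 0x39→b14/s0 VC-HIT; vc=[10]
#4 0x2a→b10/s0 VC-HIT; vc=[14]
#5 0x2a→b10/s0 L1-HIT; vc=[14]
#6 0x39→b14/s0 VC-HIT; vc=[10]
#7 0x39→b14/s0 L1-HIT; vc=[10]
#8 0x2b→b10/s0 VC-HIT; vc=[14]

MISSES = 2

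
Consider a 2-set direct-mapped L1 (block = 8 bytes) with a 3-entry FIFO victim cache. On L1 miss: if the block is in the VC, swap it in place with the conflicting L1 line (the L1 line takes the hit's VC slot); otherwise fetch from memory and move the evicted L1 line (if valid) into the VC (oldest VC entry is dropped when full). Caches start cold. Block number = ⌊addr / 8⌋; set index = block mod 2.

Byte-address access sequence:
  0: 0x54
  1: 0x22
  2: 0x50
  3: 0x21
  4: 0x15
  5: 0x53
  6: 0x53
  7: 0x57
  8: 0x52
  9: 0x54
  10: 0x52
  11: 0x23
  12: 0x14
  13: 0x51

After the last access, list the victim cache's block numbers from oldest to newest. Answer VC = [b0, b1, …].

0: 0x54 (blk 10, set 0) → MISS  vc=[]
1: 0x22 (blk 4, set 0) → MISS  vc=[10]
2: 0x50 (blk 10, set 0) → VC-HIT  vc=[4]
3: 0x21 (blk 4, set 0) → VC-HIT  vc=[10]
4: 0x15 (blk 2, set 0) → MISS  vc=[10, 4]
5: 0x53 (blk 10, set 0) → VC-HIT  vc=[2, 4]
6: 0x53 (blk 10, set 0) → L1-HIT  vc=[2, 4]
7: 0x57 (blk 10, set 0) → L1-HIT  vc=[2, 4]
8: 0x52 (blk 10, set 0) → L1-HIT  vc=[2, 4]
9: 0x54 (blk 10, set 0) → L1-HIT  vc=[2, 4]
10: 0x52 (blk 10, set 0) → L1-HIT  vc=[2, 4]
11: 0x23 (blk 4, set 0) → VC-HIT  vc=[2, 10]
12: 0x14 (blk 2, set 0) → VC-HIT  vc=[4, 10]
13: 0x51 (blk 10, set 0) → VC-HIT  vc=[4, 2]

VC = [4, 2]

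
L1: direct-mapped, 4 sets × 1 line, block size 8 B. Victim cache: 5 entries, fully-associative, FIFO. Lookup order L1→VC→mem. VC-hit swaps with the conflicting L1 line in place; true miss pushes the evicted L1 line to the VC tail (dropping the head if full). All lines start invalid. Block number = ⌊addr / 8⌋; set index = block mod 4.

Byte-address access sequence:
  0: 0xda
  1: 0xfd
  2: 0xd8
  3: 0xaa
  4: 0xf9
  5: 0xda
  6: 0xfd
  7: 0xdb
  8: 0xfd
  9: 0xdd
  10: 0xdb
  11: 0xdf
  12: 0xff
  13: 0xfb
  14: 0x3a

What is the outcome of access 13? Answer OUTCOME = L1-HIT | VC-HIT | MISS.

OUTCOME = L1-HIT

0: 0xda (blk 27, set 3) → MISS  vc=[]
1: 0xfd (blk 31, set 3) → MISS  vc=[27]
2: 0xd8 (blk 27, set 3) → VC-HIT  vc=[31]
3: 0xaa (blk 21, set 1) → MISS  vc=[31]
4: 0xf9 (blk 31, set 3) → VC-HIT  vc=[27]
5: 0xda (blk 27, set 3) → VC-HIT  vc=[31]
6: 0xfd (blk 31, set 3) → VC-HIT  vc=[27]
7: 0xdb (blk 27, set 3) → VC-HIT  vc=[31]
8: 0xfd (blk 31, set 3) → VC-HIT  vc=[27]
9: 0xdd (blk 27, set 3) → VC-HIT  vc=[31]
10: 0xdb (blk 27, set 3) → L1-HIT  vc=[31]
11: 0xdf (blk 27, set 3) → L1-HIT  vc=[31]
12: 0xff (blk 31, set 3) → VC-HIT  vc=[27]
13: 0xfb (blk 31, set 3) → L1-HIT  vc=[27]
14: 0x3a (blk 7, set 3) → MISS  vc=[27, 31]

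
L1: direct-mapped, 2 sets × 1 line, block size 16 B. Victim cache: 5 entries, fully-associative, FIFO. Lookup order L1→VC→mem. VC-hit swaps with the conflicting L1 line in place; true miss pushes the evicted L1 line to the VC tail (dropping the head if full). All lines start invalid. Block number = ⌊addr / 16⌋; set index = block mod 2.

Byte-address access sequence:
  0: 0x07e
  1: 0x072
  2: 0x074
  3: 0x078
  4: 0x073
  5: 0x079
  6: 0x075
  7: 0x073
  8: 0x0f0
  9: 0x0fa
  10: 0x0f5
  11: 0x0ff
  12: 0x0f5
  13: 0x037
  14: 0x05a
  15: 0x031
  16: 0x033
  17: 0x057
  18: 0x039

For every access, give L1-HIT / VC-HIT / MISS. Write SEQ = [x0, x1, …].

SEQ = [MISS, L1-HIT, L1-HIT, L1-HIT, L1-HIT, L1-HIT, L1-HIT, L1-HIT, MISS, L1-HIT, L1-HIT, L1-HIT, L1-HIT, MISS, MISS, VC-HIT, L1-HIT, VC-HIT, VC-HIT]

0: 0x7e (blk 7, set 1) → MISS  vc=[]
1: 0x72 (blk 7, set 1) → L1-HIT  vc=[]
2: 0x74 (blk 7, set 1) → L1-HIT  vc=[]
3: 0x78 (blk 7, set 1) → L1-HIT  vc=[]
4: 0x73 (blk 7, set 1) → L1-HIT  vc=[]
5: 0x79 (blk 7, set 1) → L1-HIT  vc=[]
6: 0x75 (blk 7, set 1) → L1-HIT  vc=[]
7: 0x73 (blk 7, set 1) → L1-HIT  vc=[]
8: 0xf0 (blk 15, set 1) → MISS  vc=[7]
9: 0xfa (blk 15, set 1) → L1-HIT  vc=[7]
10: 0xf5 (blk 15, set 1) → L1-HIT  vc=[7]
11: 0xff (blk 15, set 1) → L1-HIT  vc=[7]
12: 0xf5 (blk 15, set 1) → L1-HIT  vc=[7]
13: 0x37 (blk 3, set 1) → MISS  vc=[7, 15]
14: 0x5a (blk 5, set 1) → MISS  vc=[7, 15, 3]
15: 0x31 (blk 3, set 1) → VC-HIT  vc=[7, 15, 5]
16: 0x33 (blk 3, set 1) → L1-HIT  vc=[7, 15, 5]
17: 0x57 (blk 5, set 1) → VC-HIT  vc=[7, 15, 3]
18: 0x39 (blk 3, set 1) → VC-HIT  vc=[7, 15, 5]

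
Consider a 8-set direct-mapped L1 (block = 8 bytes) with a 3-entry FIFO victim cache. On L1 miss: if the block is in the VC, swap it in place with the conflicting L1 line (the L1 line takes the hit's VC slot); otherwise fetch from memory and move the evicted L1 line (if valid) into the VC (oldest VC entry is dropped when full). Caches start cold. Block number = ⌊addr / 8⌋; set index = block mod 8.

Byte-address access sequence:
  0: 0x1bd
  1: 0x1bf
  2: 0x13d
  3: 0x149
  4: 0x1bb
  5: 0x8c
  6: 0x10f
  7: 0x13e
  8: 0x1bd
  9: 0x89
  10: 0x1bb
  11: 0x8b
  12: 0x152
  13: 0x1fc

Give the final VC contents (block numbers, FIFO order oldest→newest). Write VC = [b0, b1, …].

VC = [41, 33, 55]

  [0] addr=0x1bd blk=55 s=7: MISS | VC []
  [1] addr=0x1bf blk=55 s=7: L1-HIT | VC []
  [2] addr=0x13d blk=39 s=7: MISS | VC [55]
  [3] addr=0x149 blk=41 s=1: MISS | VC [55]
  [4] addr=0x1bb blk=55 s=7: VC-HIT | VC [39]
  [5] addr=0x8c blk=17 s=1: MISS | VC [39, 41]
  [6] addr=0x10f blk=33 s=1: MISS | VC [39, 41, 17]
  [7] addr=0x13e blk=39 s=7: VC-HIT | VC [55, 41, 17]
  [8] addr=0x1bd blk=55 s=7: VC-HIT | VC [39, 41, 17]
  [9] addr=0x89 blk=17 s=1: VC-HIT | VC [39, 41, 33]
  [10] addr=0x1bb blk=55 s=7: L1-HIT | VC [39, 41, 33]
  [11] addr=0x8b blk=17 s=1: L1-HIT | VC [39, 41, 33]
  [12] addr=0x152 blk=42 s=2: MISS | VC [39, 41, 33]
  [13] addr=0x1fc blk=63 s=7: MISS | VC [41, 33, 55]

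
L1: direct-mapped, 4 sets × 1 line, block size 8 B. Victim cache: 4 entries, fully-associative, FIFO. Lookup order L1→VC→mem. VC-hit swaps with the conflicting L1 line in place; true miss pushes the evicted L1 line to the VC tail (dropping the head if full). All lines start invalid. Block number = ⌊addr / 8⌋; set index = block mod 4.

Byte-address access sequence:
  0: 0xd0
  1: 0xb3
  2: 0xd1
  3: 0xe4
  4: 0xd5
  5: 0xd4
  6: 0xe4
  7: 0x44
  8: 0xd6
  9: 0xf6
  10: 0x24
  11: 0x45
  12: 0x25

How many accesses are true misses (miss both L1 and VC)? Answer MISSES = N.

MISSES = 6

0: 0xd0 (blk 26, set 2) → MISS  vc=[]
1: 0xb3 (blk 22, set 2) → MISS  vc=[26]
2: 0xd1 (blk 26, set 2) → VC-HIT  vc=[22]
3: 0xe4 (blk 28, set 0) → MISS  vc=[22]
4: 0xd5 (blk 26, set 2) → L1-HIT  vc=[22]
5: 0xd4 (blk 26, set 2) → L1-HIT  vc=[22]
6: 0xe4 (blk 28, set 0) → L1-HIT  vc=[22]
7: 0x44 (blk 8, set 0) → MISS  vc=[22, 28]
8: 0xd6 (blk 26, set 2) → L1-HIT  vc=[22, 28]
9: 0xf6 (blk 30, set 2) → MISS  vc=[22, 28, 26]
10: 0x24 (blk 4, set 0) → MISS  vc=[22, 28, 26, 8]
11: 0x45 (blk 8, set 0) → VC-HIT  vc=[22, 28, 26, 4]
12: 0x25 (blk 4, set 0) → VC-HIT  vc=[22, 28, 26, 8]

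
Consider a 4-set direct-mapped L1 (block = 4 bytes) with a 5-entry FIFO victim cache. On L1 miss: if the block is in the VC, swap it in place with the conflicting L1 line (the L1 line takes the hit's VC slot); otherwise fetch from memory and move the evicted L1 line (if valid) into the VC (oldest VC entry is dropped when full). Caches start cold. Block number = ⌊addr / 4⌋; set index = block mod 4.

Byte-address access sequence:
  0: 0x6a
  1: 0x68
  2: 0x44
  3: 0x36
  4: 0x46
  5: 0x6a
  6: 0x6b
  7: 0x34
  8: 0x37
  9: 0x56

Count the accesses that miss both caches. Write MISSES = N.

MISSES = 4

  [0] addr=0x6a blk=26 s=2: MISS | VC []
  [1] addr=0x68 blk=26 s=2: L1-HIT | VC []
  [2] addr=0x44 blk=17 s=1: MISS | VC []
  [3] addr=0x36 blk=13 s=1: MISS | VC [17]
  [4] addr=0x46 blk=17 s=1: VC-HIT | VC [13]
  [5] addr=0x6a blk=26 s=2: L1-HIT | VC [13]
  [6] addr=0x6b blk=26 s=2: L1-HIT | VC [13]
  [7] addr=0x34 blk=13 s=1: VC-HIT | VC [17]
  [8] addr=0x37 blk=13 s=1: L1-HIT | VC [17]
  [9] addr=0x56 blk=21 s=1: MISS | VC [17, 13]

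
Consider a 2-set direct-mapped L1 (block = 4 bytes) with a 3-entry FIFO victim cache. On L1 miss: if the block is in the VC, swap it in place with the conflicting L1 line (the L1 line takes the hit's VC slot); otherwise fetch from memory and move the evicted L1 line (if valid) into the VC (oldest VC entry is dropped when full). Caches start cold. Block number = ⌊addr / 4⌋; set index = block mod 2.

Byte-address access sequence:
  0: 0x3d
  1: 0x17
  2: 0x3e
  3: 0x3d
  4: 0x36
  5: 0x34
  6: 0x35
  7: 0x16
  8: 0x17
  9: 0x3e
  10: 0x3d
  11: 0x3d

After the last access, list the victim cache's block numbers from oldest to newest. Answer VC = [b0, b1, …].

VC = [13, 5]

  [0] addr=0x3d blk=15 s=1: MISS | VC []
  [1] addr=0x17 blk=5 s=1: MISS | VC [15]
  [2] addr=0x3e blk=15 s=1: VC-HIT | VC [5]
  [3] addr=0x3d blk=15 s=1: L1-HIT | VC [5]
  [4] addr=0x36 blk=13 s=1: MISS | VC [5, 15]
  [5] addr=0x34 blk=13 s=1: L1-HIT | VC [5, 15]
  [6] addr=0x35 blk=13 s=1: L1-HIT | VC [5, 15]
  [7] addr=0x16 blk=5 s=1: VC-HIT | VC [13, 15]
  [8] addr=0x17 blk=5 s=1: L1-HIT | VC [13, 15]
  [9] addr=0x3e blk=15 s=1: VC-HIT | VC [13, 5]
  [10] addr=0x3d blk=15 s=1: L1-HIT | VC [13, 5]
  [11] addr=0x3d blk=15 s=1: L1-HIT | VC [13, 5]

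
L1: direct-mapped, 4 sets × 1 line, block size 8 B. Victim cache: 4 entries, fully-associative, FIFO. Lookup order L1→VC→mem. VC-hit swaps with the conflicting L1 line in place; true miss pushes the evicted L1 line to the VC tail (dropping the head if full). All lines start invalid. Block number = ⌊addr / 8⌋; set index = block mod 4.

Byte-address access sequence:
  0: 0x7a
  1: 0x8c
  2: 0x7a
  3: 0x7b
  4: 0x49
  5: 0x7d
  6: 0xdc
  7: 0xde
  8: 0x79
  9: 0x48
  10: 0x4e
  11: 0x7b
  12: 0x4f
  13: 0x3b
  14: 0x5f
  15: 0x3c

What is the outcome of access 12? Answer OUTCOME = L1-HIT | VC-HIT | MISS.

0: 0x7a (blk 15, set 3) → MISS  vc=[]
1: 0x8c (blk 17, set 1) → MISS  vc=[]
2: 0x7a (blk 15, set 3) → L1-HIT  vc=[]
3: 0x7b (blk 15, set 3) → L1-HIT  vc=[]
4: 0x49 (blk 9, set 1) → MISS  vc=[17]
5: 0x7d (blk 15, set 3) → L1-HIT  vc=[17]
6: 0xdc (blk 27, set 3) → MISS  vc=[17, 15]
7: 0xde (blk 27, set 3) → L1-HIT  vc=[17, 15]
8: 0x79 (blk 15, set 3) → VC-HIT  vc=[17, 27]
9: 0x48 (blk 9, set 1) → L1-HIT  vc=[17, 27]
10: 0x4e (blk 9, set 1) → L1-HIT  vc=[17, 27]
11: 0x7b (blk 15, set 3) → L1-HIT  vc=[17, 27]
12: 0x4f (blk 9, set 1) → L1-HIT  vc=[17, 27]
13: 0x3b (blk 7, set 3) → MISS  vc=[17, 27, 15]
14: 0x5f (blk 11, set 3) → MISS  vc=[17, 27, 15, 7]
15: 0x3c (blk 7, set 3) → VC-HIT  vc=[17, 27, 15, 11]

OUTCOME = L1-HIT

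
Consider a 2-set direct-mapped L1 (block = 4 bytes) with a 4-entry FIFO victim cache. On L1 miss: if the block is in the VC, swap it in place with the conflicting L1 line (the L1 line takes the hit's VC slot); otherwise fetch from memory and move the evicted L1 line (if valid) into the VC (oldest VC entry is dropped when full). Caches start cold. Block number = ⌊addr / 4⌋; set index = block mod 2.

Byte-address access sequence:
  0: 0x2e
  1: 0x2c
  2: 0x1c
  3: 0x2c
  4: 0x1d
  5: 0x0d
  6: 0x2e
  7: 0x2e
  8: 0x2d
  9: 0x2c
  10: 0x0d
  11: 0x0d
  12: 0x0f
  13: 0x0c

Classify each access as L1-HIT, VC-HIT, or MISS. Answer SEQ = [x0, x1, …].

0: 0x2e (blk 11, set 1) → MISS  vc=[]
1: 0x2c (blk 11, set 1) → L1-HIT  vc=[]
2: 0x1c (blk 7, set 1) → MISS  vc=[11]
3: 0x2c (blk 11, set 1) → VC-HIT  vc=[7]
4: 0x1d (blk 7, set 1) → VC-HIT  vc=[11]
5: 0xd (blk 3, set 1) → MISS  vc=[11, 7]
6: 0x2e (blk 11, set 1) → VC-HIT  vc=[3, 7]
7: 0x2e (blk 11, set 1) → L1-HIT  vc=[3, 7]
8: 0x2d (blk 11, set 1) → L1-HIT  vc=[3, 7]
9: 0x2c (blk 11, set 1) → L1-HIT  vc=[3, 7]
10: 0xd (blk 3, set 1) → VC-HIT  vc=[11, 7]
11: 0xd (blk 3, set 1) → L1-HIT  vc=[11, 7]
12: 0xf (blk 3, set 1) → L1-HIT  vc=[11, 7]
13: 0xc (blk 3, set 1) → L1-HIT  vc=[11, 7]

SEQ = [MISS, L1-HIT, MISS, VC-HIT, VC-HIT, MISS, VC-HIT, L1-HIT, L1-HIT, L1-HIT, VC-HIT, L1-HIT, L1-HIT, L1-HIT]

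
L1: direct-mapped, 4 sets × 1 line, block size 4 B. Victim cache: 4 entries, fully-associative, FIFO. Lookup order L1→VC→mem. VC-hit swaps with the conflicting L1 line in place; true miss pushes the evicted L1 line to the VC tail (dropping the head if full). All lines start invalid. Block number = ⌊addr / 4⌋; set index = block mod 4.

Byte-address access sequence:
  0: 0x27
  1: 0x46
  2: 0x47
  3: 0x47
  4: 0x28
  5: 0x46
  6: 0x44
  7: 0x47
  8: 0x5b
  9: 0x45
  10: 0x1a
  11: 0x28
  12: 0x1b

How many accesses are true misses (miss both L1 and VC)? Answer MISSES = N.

MISSES = 5

  [0] addr=0x27 blk=9 s=1: MISS | VC []
  [1] addr=0x46 blk=17 s=1: MISS | VC [9]
  [2] addr=0x47 blk=17 s=1: L1-HIT | VC [9]
  [3] addr=0x47 blk=17 s=1: L1-HIT | VC [9]
  [4] addr=0x28 blk=10 s=2: MISS | VC [9]
  [5] addr=0x46 blk=17 s=1: L1-HIT | VC [9]
  [6] addr=0x44 blk=17 s=1: L1-HIT | VC [9]
  [7] addr=0x47 blk=17 s=1: L1-HIT | VC [9]
  [8] addr=0x5b blk=22 s=2: MISS | VC [9, 10]
  [9] addr=0x45 blk=17 s=1: L1-HIT | VC [9, 10]
  [10] addr=0x1a blk=6 s=2: MISS | VC [9, 10, 22]
  [11] addr=0x28 blk=10 s=2: VC-HIT | VC [9, 6, 22]
  [12] addr=0x1b blk=6 s=2: VC-HIT | VC [9, 10, 22]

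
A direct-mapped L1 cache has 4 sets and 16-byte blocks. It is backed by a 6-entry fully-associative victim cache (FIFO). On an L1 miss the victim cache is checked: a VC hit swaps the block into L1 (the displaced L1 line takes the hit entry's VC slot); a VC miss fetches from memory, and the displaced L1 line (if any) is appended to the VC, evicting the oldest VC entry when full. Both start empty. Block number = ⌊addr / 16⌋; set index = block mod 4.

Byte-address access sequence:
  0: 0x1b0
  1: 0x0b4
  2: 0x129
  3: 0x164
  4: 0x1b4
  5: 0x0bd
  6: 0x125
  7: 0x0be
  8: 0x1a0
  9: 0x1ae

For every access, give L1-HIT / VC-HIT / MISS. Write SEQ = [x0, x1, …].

SEQ = [MISS, MISS, MISS, MISS, VC-HIT, VC-HIT, VC-HIT, L1-HIT, MISS, L1-HIT]

0: 0x1b0 (blk 27, set 3) → MISS  vc=[]
1: 0xb4 (blk 11, set 3) → MISS  vc=[27]
2: 0x129 (blk 18, set 2) → MISS  vc=[27]
3: 0x164 (blk 22, set 2) → MISS  vc=[27, 18]
4: 0x1b4 (blk 27, set 3) → VC-HIT  vc=[11, 18]
5: 0xbd (blk 11, set 3) → VC-HIT  vc=[27, 18]
6: 0x125 (blk 18, set 2) → VC-HIT  vc=[27, 22]
7: 0xbe (blk 11, set 3) → L1-HIT  vc=[27, 22]
8: 0x1a0 (blk 26, set 2) → MISS  vc=[27, 22, 18]
9: 0x1ae (blk 26, set 2) → L1-HIT  vc=[27, 22, 18]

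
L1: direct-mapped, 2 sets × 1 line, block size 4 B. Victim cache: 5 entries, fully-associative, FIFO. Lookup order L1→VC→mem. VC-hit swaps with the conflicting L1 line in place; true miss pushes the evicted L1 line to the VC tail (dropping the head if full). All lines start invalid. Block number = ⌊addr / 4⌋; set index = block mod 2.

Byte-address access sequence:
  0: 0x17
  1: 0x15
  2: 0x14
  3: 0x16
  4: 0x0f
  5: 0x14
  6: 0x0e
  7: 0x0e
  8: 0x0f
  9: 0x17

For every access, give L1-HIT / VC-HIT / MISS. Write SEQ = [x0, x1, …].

SEQ = [MISS, L1-HIT, L1-HIT, L1-HIT, MISS, VC-HIT, VC-HIT, L1-HIT, L1-HIT, VC-HIT]

#0 0x17→b5/s1 MISS; vc=[]
#1 0x15→b5/s1 L1-HIT; vc=[]
#2 0x14→b5/s1 L1-HIT; vc=[]
#3 0x16→b5/s1 L1-HIT; vc=[]
#4 0xf→b3/s1 MISS; vc=[5]
#5 0x14→b5/s1 VC-HIT; vc=[3]
#6 0xe→b3/s1 VC-HIT; vc=[5]
#7 0xe→b3/s1 L1-HIT; vc=[5]
#8 0xf→b3/s1 L1-HIT; vc=[5]
#9 0x17→b5/s1 VC-HIT; vc=[3]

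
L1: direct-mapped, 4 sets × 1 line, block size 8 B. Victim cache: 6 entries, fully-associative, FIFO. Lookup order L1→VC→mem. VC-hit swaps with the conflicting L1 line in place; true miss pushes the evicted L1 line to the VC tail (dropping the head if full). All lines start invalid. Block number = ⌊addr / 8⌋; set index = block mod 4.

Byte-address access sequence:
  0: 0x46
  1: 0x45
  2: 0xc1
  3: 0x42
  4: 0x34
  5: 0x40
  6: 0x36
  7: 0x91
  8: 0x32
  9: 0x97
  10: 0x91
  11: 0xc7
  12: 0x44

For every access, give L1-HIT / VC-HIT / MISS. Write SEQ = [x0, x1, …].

SEQ = [MISS, L1-HIT, MISS, VC-HIT, MISS, L1-HIT, L1-HIT, MISS, VC-HIT, VC-HIT, L1-HIT, VC-HIT, VC-HIT]

#0 0x46→b8/s0 MISS; vc=[]
#1 0x45→b8/s0 L1-HIT; vc=[]
#2 0xc1→b24/s0 MISS; vc=[8]
#3 0x42→b8/s0 VC-HIT; vc=[24]
#4 0x34→b6/s2 MISS; vc=[24]
#5 0x40→b8/s0 L1-HIT; vc=[24]
#6 0x36→b6/s2 L1-HIT; vc=[24]
#7 0x91→b18/s2 MISS; vc=[24,6]
#8 0x32→b6/s2 VC-HIT; vc=[24,18]
#9 0x97→b18/s2 VC-HIT; vc=[24,6]
#10 0x91→b18/s2 L1-HIT; vc=[24,6]
#11 0xc7→b24/s0 VC-HIT; vc=[8,6]
#12 0x44→b8/s0 VC-HIT; vc=[24,6]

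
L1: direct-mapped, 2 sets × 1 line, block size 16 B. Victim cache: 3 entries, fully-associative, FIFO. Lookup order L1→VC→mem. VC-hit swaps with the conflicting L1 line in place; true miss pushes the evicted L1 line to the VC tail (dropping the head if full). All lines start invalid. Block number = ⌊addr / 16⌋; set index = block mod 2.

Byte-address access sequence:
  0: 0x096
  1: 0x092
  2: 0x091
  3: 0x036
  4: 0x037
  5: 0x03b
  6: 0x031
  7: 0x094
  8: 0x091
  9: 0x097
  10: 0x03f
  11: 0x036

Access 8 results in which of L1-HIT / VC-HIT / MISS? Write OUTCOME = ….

0: 0x96 (blk 9, set 1) → MISS  vc=[]
1: 0x92 (blk 9, set 1) → L1-HIT  vc=[]
2: 0x91 (blk 9, set 1) → L1-HIT  vc=[]
3: 0x36 (blk 3, set 1) → MISS  vc=[9]
4: 0x37 (blk 3, set 1) → L1-HIT  vc=[9]
5: 0x3b (blk 3, set 1) → L1-HIT  vc=[9]
6: 0x31 (blk 3, set 1) → L1-HIT  vc=[9]
7: 0x94 (blk 9, set 1) → VC-HIT  vc=[3]
8: 0x91 (blk 9, set 1) → L1-HIT  vc=[3]
9: 0x97 (blk 9, set 1) → L1-HIT  vc=[3]
10: 0x3f (blk 3, set 1) → VC-HIT  vc=[9]
11: 0x36 (blk 3, set 1) → L1-HIT  vc=[9]

OUTCOME = L1-HIT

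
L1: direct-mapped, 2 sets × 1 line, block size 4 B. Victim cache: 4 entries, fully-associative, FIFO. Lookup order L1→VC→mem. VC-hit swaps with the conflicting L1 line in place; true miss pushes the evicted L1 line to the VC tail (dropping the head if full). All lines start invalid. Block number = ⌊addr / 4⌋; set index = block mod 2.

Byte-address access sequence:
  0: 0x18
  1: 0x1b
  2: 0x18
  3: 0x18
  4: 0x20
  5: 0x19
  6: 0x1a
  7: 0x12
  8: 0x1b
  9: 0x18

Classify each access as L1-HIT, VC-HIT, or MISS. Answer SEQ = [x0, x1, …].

SEQ = [MISS, L1-HIT, L1-HIT, L1-HIT, MISS, VC-HIT, L1-HIT, MISS, VC-HIT, L1-HIT]

#0 0x18→b6/s0 MISS; vc=[]
#1 0x1b→b6/s0 L1-HIT; vc=[]
#2 0x18→b6/s0 L1-HIT; vc=[]
#3 0x18→b6/s0 L1-HIT; vc=[]
#4 0x20→b8/s0 MISS; vc=[6]
#5 0x19→b6/s0 VC-HIT; vc=[8]
#6 0x1a→b6/s0 L1-HIT; vc=[8]
#7 0x12→b4/s0 MISS; vc=[8,6]
#8 0x1b→b6/s0 VC-HIT; vc=[8,4]
#9 0x18→b6/s0 L1-HIT; vc=[8,4]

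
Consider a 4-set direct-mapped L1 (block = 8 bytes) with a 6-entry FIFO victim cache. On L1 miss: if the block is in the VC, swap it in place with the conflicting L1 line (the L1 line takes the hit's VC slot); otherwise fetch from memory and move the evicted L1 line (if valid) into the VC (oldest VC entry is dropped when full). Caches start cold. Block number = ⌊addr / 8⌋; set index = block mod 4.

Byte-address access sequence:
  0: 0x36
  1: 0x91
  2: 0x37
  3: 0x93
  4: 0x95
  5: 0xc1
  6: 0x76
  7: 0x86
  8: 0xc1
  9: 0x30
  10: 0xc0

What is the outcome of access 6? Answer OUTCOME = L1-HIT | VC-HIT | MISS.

OUTCOME = MISS

  [0] addr=0x36 blk=6 s=2: MISS | VC []
  [1] addr=0x91 blk=18 s=2: MISS | VC [6]
  [2] addr=0x37 blk=6 s=2: VC-HIT | VC [18]
  [3] addr=0x93 blk=18 s=2: VC-HIT | VC [6]
  [4] addr=0x95 blk=18 s=2: L1-HIT | VC [6]
  [5] addr=0xc1 blk=24 s=0: MISS | VC [6]
  [6] addr=0x76 blk=14 s=2: MISS | VC [6, 18]
  [7] addr=0x86 blk=16 s=0: MISS | VC [6, 18, 24]
  [8] addr=0xc1 blk=24 s=0: VC-HIT | VC [6, 18, 16]
  [9] addr=0x30 blk=6 s=2: VC-HIT | VC [14, 18, 16]
  [10] addr=0xc0 blk=24 s=0: L1-HIT | VC [14, 18, 16]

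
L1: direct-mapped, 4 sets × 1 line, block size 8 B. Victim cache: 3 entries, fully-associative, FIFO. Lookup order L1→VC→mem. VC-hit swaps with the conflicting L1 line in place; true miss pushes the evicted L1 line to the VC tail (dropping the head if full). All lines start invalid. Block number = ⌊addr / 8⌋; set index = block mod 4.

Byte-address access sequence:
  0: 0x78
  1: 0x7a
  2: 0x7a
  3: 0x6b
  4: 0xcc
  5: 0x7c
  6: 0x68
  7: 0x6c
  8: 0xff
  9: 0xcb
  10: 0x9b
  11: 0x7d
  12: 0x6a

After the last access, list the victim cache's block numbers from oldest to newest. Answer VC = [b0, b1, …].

  [0] addr=0x78 blk=15 s=3: MISS | VC []
  [1] addr=0x7a blk=15 s=3: L1-HIT | VC []
  [2] addr=0x7a blk=15 s=3: L1-HIT | VC []
  [3] addr=0x6b blk=13 s=1: MISS | VC []
  [4] addr=0xcc blk=25 s=1: MISS | VC [13]
  [5] addr=0x7c blk=15 s=3: L1-HIT | VC [13]
  [6] addr=0x68 blk=13 s=1: VC-HIT | VC [25]
  [7] addr=0x6c blk=13 s=1: L1-HIT | VC [25]
  [8] addr=0xff blk=31 s=3: MISS | VC [25, 15]
  [9] addr=0xcb blk=25 s=1: VC-HIT | VC [13, 15]
  [10] addr=0x9b blk=19 s=3: MISS | VC [13, 15, 31]
  [11] addr=0x7d blk=15 s=3: VC-HIT | VC [13, 19, 31]
  [12] addr=0x6a blk=13 s=1: VC-HIT | VC [25, 19, 31]

VC = [25, 19, 31]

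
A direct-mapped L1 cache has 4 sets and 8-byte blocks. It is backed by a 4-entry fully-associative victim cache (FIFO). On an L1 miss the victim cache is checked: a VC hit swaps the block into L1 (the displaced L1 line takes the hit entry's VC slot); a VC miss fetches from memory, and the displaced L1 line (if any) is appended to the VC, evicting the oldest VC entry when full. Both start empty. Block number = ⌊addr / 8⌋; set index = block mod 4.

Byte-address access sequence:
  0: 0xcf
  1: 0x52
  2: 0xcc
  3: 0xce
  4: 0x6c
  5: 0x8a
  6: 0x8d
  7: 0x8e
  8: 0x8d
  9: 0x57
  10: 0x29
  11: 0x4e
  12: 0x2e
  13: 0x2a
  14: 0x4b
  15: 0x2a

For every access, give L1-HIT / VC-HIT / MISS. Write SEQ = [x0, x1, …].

SEQ = [MISS, MISS, L1-HIT, L1-HIT, MISS, MISS, L1-HIT, L1-HIT, L1-HIT, L1-HIT, MISS, MISS, VC-HIT, L1-HIT, VC-HIT, VC-HIT]

0: 0xcf (blk 25, set 1) → MISS  vc=[]
1: 0x52 (blk 10, set 2) → MISS  vc=[]
2: 0xcc (blk 25, set 1) → L1-HIT  vc=[]
3: 0xce (blk 25, set 1) → L1-HIT  vc=[]
4: 0x6c (blk 13, set 1) → MISS  vc=[25]
5: 0x8a (blk 17, set 1) → MISS  vc=[25, 13]
6: 0x8d (blk 17, set 1) → L1-HIT  vc=[25, 13]
7: 0x8e (blk 17, set 1) → L1-HIT  vc=[25, 13]
8: 0x8d (blk 17, set 1) → L1-HIT  vc=[25, 13]
9: 0x57 (blk 10, set 2) → L1-HIT  vc=[25, 13]
10: 0x29 (blk 5, set 1) → MISS  vc=[25, 13, 17]
11: 0x4e (blk 9, set 1) → MISS  vc=[25, 13, 17, 5]
12: 0x2e (blk 5, set 1) → VC-HIT  vc=[25, 13, 17, 9]
13: 0x2a (blk 5, set 1) → L1-HIT  vc=[25, 13, 17, 9]
14: 0x4b (blk 9, set 1) → VC-HIT  vc=[25, 13, 17, 5]
15: 0x2a (blk 5, set 1) → VC-HIT  vc=[25, 13, 17, 9]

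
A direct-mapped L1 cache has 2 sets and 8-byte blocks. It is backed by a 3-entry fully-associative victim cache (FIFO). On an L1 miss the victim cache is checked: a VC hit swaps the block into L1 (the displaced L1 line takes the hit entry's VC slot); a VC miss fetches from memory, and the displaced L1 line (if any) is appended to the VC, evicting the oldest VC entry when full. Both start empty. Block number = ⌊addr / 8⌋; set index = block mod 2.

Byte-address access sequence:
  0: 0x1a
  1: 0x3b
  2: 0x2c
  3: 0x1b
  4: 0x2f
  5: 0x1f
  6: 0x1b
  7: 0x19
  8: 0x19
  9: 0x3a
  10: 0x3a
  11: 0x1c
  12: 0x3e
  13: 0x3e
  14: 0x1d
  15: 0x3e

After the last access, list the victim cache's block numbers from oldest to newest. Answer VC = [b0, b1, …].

VC = [5, 3]

0: 0x1a (blk 3, set 1) → MISS  vc=[]
1: 0x3b (blk 7, set 1) → MISS  vc=[3]
2: 0x2c (blk 5, set 1) → MISS  vc=[3, 7]
3: 0x1b (blk 3, set 1) → VC-HIT  vc=[5, 7]
4: 0x2f (blk 5, set 1) → VC-HIT  vc=[3, 7]
5: 0x1f (blk 3, set 1) → VC-HIT  vc=[5, 7]
6: 0x1b (blk 3, set 1) → L1-HIT  vc=[5, 7]
7: 0x19 (blk 3, set 1) → L1-HIT  vc=[5, 7]
8: 0x19 (blk 3, set 1) → L1-HIT  vc=[5, 7]
9: 0x3a (blk 7, set 1) → VC-HIT  vc=[5, 3]
10: 0x3a (blk 7, set 1) → L1-HIT  vc=[5, 3]
11: 0x1c (blk 3, set 1) → VC-HIT  vc=[5, 7]
12: 0x3e (blk 7, set 1) → VC-HIT  vc=[5, 3]
13: 0x3e (blk 7, set 1) → L1-HIT  vc=[5, 3]
14: 0x1d (blk 3, set 1) → VC-HIT  vc=[5, 7]
15: 0x3e (blk 7, set 1) → VC-HIT  vc=[5, 3]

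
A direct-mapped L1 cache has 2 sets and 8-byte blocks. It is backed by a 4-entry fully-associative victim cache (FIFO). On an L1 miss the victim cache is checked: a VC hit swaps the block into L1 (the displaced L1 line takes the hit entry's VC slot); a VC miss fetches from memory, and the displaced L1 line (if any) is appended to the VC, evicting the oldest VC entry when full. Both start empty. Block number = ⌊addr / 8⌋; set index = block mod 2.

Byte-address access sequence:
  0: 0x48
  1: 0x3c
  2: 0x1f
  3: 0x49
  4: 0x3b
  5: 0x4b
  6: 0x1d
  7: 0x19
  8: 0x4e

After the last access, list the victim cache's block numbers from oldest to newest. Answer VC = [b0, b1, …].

VC = [3, 7]

#0 0x48→b9/s1 MISS; vc=[]
#1 0x3c→b7/s1 MISS; vc=[9]
#2 0x1f→b3/s1 MISS; vc=[9,7]
#3 0x49→b9/s1 VC-HIT; vc=[3,7]
#4 0x3b→b7/s1 VC-HIT; vc=[3,9]
#5 0x4b→b9/s1 VC-HIT; vc=[3,7]
#6 0x1d→b3/s1 VC-HIT; vc=[9,7]
#7 0x19→b3/s1 L1-HIT; vc=[9,7]
#8 0x4e→b9/s1 VC-HIT; vc=[3,7]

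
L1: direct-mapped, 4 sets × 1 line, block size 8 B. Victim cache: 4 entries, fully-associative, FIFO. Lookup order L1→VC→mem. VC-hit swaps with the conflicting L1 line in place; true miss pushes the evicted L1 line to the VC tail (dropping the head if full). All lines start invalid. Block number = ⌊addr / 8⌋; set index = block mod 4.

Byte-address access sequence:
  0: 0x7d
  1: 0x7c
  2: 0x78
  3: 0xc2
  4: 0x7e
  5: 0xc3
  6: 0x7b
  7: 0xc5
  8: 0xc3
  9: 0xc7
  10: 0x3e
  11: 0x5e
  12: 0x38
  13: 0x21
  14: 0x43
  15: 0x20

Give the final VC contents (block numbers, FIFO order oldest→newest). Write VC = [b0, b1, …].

VC = [15, 11, 24, 8]

#0 0x7d→b15/s3 MISS; vc=[]
#1 0x7c→b15/s3 L1-HIT; vc=[]
#2 0x78→b15/s3 L1-HIT; vc=[]
#3 0xc2→b24/s0 MISS; vc=[]
#4 0x7e→b15/s3 L1-HIT; vc=[]
#5 0xc3→b24/s0 L1-HIT; vc=[]
#6 0x7b→b15/s3 L1-HIT; vc=[]
#7 0xc5→b24/s0 L1-HIT; vc=[]
#8 0xc3→b24/s0 L1-HIT; vc=[]
#9 0xc7→b24/s0 L1-HIT; vc=[]
#10 0x3e→b7/s3 MISS; vc=[15]
#11 0x5e→b11/s3 MISS; vc=[15,7]
#12 0x38→b7/s3 VC-HIT; vc=[15,11]
#13 0x21→b4/s0 MISS; vc=[15,11,24]
#14 0x43→b8/s0 MISS; vc=[15,11,24,4]
#15 0x20→b4/s0 VC-HIT; vc=[15,11,24,8]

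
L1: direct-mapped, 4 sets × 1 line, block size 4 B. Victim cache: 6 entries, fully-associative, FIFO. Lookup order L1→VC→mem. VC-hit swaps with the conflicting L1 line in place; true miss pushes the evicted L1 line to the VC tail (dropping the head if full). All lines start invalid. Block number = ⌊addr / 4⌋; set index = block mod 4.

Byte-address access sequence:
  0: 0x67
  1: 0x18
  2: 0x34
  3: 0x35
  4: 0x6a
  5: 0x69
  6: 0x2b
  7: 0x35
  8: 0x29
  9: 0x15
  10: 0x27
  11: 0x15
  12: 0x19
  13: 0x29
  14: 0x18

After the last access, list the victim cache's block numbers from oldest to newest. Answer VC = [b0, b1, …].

  [0] addr=0x67 blk=25 s=1: MISS | VC []
  [1] addr=0x18 blk=6 s=2: MISS | VC []
  [2] addr=0x34 blk=13 s=1: MISS | VC [25]
  [3] addr=0x35 blk=13 s=1: L1-HIT | VC [25]
  [4] addr=0x6a blk=26 s=2: MISS | VC [25, 6]
  [5] addr=0x69 blk=26 s=2: L1-HIT | VC [25, 6]
  [6] addr=0x2b blk=10 s=2: MISS | VC [25, 6, 26]
  [7] addr=0x35 blk=13 s=1: L1-HIT | VC [25, 6, 26]
  [8] addr=0x29 blk=10 s=2: L1-HIT | VC [25, 6, 26]
  [9] addr=0x15 blk=5 s=1: MISS | VC [25, 6, 26, 13]
  [10] addr=0x27 blk=9 s=1: MISS | VC [25, 6, 26, 13, 5]
  [11] addr=0x15 blk=5 s=1: VC-HIT | VC [25, 6, 26, 13, 9]
  [12] addr=0x19 blk=6 s=2: VC-HIT | VC [25, 10, 26, 13, 9]
  [13] addr=0x29 blk=10 s=2: VC-HIT | VC [25, 6, 26, 13, 9]
  [14] addr=0x18 blk=6 s=2: VC-HIT | VC [25, 10, 26, 13, 9]

VC = [25, 10, 26, 13, 9]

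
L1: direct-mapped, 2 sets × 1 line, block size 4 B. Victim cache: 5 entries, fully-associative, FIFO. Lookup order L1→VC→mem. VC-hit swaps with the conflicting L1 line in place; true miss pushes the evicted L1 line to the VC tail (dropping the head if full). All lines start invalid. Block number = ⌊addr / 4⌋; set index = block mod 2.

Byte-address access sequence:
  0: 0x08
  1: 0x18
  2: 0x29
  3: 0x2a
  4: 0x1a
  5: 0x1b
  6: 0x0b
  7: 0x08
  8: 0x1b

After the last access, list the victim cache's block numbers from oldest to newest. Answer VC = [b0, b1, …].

VC = [2, 10]

  [0] addr=0x8 blk=2 s=0: MISS | VC []
  [1] addr=0x18 blk=6 s=0: MISS | VC [2]
  [2] addr=0x29 blk=10 s=0: MISS | VC [2, 6]
  [3] addr=0x2a blk=10 s=0: L1-HIT | VC [2, 6]
  [4] addr=0x1a blk=6 s=0: VC-HIT | VC [2, 10]
  [5] addr=0x1b blk=6 s=0: L1-HIT | VC [2, 10]
  [6] addr=0xb blk=2 s=0: VC-HIT | VC [6, 10]
  [7] addr=0x8 blk=2 s=0: L1-HIT | VC [6, 10]
  [8] addr=0x1b blk=6 s=0: VC-HIT | VC [2, 10]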